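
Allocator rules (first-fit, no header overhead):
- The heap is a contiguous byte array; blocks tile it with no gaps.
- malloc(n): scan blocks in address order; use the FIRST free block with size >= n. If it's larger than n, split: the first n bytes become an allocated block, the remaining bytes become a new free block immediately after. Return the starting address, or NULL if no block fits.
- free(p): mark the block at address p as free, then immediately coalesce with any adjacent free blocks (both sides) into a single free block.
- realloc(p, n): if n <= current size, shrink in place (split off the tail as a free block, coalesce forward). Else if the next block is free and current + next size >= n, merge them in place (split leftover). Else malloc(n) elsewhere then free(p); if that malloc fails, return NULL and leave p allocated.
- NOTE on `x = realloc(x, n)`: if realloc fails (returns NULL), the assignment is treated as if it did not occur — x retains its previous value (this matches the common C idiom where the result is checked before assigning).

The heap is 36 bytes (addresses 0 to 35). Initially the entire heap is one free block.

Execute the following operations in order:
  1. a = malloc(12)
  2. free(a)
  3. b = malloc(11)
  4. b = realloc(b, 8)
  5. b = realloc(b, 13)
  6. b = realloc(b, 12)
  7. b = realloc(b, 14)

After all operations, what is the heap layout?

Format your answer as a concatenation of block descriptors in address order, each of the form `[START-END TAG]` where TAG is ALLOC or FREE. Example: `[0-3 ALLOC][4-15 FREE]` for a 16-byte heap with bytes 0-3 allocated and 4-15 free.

Answer: [0-13 ALLOC][14-35 FREE]

Derivation:
Op 1: a = malloc(12) -> a = 0; heap: [0-11 ALLOC][12-35 FREE]
Op 2: free(a) -> (freed a); heap: [0-35 FREE]
Op 3: b = malloc(11) -> b = 0; heap: [0-10 ALLOC][11-35 FREE]
Op 4: b = realloc(b, 8) -> b = 0; heap: [0-7 ALLOC][8-35 FREE]
Op 5: b = realloc(b, 13) -> b = 0; heap: [0-12 ALLOC][13-35 FREE]
Op 6: b = realloc(b, 12) -> b = 0; heap: [0-11 ALLOC][12-35 FREE]
Op 7: b = realloc(b, 14) -> b = 0; heap: [0-13 ALLOC][14-35 FREE]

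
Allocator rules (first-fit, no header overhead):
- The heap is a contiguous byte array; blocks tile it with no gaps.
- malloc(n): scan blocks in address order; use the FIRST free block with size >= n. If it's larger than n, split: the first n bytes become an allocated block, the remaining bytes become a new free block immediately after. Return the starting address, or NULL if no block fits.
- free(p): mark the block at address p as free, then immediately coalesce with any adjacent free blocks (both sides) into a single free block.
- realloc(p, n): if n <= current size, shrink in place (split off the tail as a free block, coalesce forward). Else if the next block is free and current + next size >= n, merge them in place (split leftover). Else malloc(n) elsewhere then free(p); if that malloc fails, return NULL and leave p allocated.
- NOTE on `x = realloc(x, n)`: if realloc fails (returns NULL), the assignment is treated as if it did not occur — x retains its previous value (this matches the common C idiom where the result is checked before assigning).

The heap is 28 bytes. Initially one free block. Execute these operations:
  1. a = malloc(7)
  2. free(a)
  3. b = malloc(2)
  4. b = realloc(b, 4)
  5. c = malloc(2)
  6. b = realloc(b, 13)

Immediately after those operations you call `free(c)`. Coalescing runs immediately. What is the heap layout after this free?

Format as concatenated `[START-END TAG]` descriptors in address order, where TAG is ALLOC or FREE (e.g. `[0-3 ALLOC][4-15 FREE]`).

Op 1: a = malloc(7) -> a = 0; heap: [0-6 ALLOC][7-27 FREE]
Op 2: free(a) -> (freed a); heap: [0-27 FREE]
Op 3: b = malloc(2) -> b = 0; heap: [0-1 ALLOC][2-27 FREE]
Op 4: b = realloc(b, 4) -> b = 0; heap: [0-3 ALLOC][4-27 FREE]
Op 5: c = malloc(2) -> c = 4; heap: [0-3 ALLOC][4-5 ALLOC][6-27 FREE]
Op 6: b = realloc(b, 13) -> b = 6; heap: [0-3 FREE][4-5 ALLOC][6-18 ALLOC][19-27 FREE]
free(c): c = 4 -> block [4-5 ALLOC]; mark free, coalesce with adjacent free neighbors -> [0-5 FREE][6-18 ALLOC][19-27 FREE]

Answer: [0-5 FREE][6-18 ALLOC][19-27 FREE]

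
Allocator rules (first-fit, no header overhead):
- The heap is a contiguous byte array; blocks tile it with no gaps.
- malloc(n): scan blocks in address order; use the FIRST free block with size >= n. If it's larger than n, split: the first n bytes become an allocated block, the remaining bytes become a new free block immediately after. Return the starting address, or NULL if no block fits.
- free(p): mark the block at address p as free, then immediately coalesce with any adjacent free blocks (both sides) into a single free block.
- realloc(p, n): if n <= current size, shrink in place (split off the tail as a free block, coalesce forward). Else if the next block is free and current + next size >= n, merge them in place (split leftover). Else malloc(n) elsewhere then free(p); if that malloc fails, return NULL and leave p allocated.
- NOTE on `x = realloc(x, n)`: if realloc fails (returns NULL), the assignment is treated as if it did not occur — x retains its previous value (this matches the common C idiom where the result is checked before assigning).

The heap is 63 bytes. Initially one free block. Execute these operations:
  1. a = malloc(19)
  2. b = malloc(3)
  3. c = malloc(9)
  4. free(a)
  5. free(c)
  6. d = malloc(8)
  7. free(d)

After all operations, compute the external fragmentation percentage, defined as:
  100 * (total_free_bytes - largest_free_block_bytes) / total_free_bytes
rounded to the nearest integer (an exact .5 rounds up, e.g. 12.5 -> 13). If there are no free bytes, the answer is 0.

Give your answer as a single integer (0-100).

Op 1: a = malloc(19) -> a = 0; heap: [0-18 ALLOC][19-62 FREE]
Op 2: b = malloc(3) -> b = 19; heap: [0-18 ALLOC][19-21 ALLOC][22-62 FREE]
Op 3: c = malloc(9) -> c = 22; heap: [0-18 ALLOC][19-21 ALLOC][22-30 ALLOC][31-62 FREE]
Op 4: free(a) -> (freed a); heap: [0-18 FREE][19-21 ALLOC][22-30 ALLOC][31-62 FREE]
Op 5: free(c) -> (freed c); heap: [0-18 FREE][19-21 ALLOC][22-62 FREE]
Op 6: d = malloc(8) -> d = 0; heap: [0-7 ALLOC][8-18 FREE][19-21 ALLOC][22-62 FREE]
Op 7: free(d) -> (freed d); heap: [0-18 FREE][19-21 ALLOC][22-62 FREE]
Free blocks: [19 41] total_free=60 largest=41 -> 100*(60-41)/60 = 1900/60 ≈ 31.667 -> rounds to 32

Answer: 32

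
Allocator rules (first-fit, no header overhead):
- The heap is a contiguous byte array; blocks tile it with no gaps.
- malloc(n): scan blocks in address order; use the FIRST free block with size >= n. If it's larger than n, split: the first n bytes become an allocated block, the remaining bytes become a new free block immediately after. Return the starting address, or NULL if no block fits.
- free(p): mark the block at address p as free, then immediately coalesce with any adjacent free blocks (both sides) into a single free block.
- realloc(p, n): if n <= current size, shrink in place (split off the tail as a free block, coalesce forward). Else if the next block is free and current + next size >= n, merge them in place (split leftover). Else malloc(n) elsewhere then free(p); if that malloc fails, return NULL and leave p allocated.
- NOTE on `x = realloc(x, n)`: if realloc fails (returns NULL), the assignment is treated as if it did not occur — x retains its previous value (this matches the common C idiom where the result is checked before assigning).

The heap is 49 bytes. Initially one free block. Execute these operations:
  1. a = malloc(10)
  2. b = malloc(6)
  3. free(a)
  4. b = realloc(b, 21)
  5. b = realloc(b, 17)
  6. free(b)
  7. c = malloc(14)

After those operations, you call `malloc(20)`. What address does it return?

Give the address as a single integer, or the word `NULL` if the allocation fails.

Op 1: a = malloc(10) -> a = 0; heap: [0-9 ALLOC][10-48 FREE]
Op 2: b = malloc(6) -> b = 10; heap: [0-9 ALLOC][10-15 ALLOC][16-48 FREE]
Op 3: free(a) -> (freed a); heap: [0-9 FREE][10-15 ALLOC][16-48 FREE]
Op 4: b = realloc(b, 21) -> b = 10; heap: [0-9 FREE][10-30 ALLOC][31-48 FREE]
Op 5: b = realloc(b, 17) -> b = 10; heap: [0-9 FREE][10-26 ALLOC][27-48 FREE]
Op 6: free(b) -> (freed b); heap: [0-48 FREE]
Op 7: c = malloc(14) -> c = 0; heap: [0-13 ALLOC][14-48 FREE]
malloc(20): first-fit scan over [0-13 ALLOC][14-48 FREE] -> 14

Answer: 14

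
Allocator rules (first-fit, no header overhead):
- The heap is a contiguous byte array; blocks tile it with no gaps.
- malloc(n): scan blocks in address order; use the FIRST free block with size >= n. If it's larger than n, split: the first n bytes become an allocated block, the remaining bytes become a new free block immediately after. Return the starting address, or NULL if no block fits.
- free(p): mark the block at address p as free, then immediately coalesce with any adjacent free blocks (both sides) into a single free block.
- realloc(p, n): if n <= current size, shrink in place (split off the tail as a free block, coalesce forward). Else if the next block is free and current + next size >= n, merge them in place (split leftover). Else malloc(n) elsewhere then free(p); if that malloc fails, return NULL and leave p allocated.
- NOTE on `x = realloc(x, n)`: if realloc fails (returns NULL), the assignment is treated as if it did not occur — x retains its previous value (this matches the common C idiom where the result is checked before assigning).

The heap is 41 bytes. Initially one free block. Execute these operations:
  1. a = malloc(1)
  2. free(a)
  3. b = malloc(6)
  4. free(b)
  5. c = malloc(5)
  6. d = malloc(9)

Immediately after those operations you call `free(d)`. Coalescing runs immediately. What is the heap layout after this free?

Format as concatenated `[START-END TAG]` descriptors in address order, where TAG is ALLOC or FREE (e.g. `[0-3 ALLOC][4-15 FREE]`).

Answer: [0-4 ALLOC][5-40 FREE]

Derivation:
Op 1: a = malloc(1) -> a = 0; heap: [0-0 ALLOC][1-40 FREE]
Op 2: free(a) -> (freed a); heap: [0-40 FREE]
Op 3: b = malloc(6) -> b = 0; heap: [0-5 ALLOC][6-40 FREE]
Op 4: free(b) -> (freed b); heap: [0-40 FREE]
Op 5: c = malloc(5) -> c = 0; heap: [0-4 ALLOC][5-40 FREE]
Op 6: d = malloc(9) -> d = 5; heap: [0-4 ALLOC][5-13 ALLOC][14-40 FREE]
free(d): d = 5 -> block [5-13 ALLOC]; mark free, coalesce with adjacent free neighbors -> [0-4 ALLOC][5-40 FREE]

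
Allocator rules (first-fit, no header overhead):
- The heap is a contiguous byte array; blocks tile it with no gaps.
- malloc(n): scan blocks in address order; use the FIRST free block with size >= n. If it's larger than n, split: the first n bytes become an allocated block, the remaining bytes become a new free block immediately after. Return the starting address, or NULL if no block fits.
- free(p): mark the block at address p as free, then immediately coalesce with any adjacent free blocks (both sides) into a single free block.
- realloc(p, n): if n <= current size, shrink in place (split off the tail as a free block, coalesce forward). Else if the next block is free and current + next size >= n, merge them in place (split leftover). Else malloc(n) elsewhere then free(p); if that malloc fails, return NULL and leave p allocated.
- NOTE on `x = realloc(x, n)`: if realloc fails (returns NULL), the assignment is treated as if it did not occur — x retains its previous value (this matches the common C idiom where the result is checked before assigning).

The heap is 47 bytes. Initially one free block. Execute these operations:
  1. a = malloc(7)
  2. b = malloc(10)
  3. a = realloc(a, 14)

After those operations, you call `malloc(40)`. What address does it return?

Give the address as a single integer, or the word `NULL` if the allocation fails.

Op 1: a = malloc(7) -> a = 0; heap: [0-6 ALLOC][7-46 FREE]
Op 2: b = malloc(10) -> b = 7; heap: [0-6 ALLOC][7-16 ALLOC][17-46 FREE]
Op 3: a = realloc(a, 14) -> a = 17; heap: [0-6 FREE][7-16 ALLOC][17-30 ALLOC][31-46 FREE]
malloc(40): first-fit scan over [0-6 FREE][7-16 ALLOC][17-30 ALLOC][31-46 FREE] -> NULL

Answer: NULL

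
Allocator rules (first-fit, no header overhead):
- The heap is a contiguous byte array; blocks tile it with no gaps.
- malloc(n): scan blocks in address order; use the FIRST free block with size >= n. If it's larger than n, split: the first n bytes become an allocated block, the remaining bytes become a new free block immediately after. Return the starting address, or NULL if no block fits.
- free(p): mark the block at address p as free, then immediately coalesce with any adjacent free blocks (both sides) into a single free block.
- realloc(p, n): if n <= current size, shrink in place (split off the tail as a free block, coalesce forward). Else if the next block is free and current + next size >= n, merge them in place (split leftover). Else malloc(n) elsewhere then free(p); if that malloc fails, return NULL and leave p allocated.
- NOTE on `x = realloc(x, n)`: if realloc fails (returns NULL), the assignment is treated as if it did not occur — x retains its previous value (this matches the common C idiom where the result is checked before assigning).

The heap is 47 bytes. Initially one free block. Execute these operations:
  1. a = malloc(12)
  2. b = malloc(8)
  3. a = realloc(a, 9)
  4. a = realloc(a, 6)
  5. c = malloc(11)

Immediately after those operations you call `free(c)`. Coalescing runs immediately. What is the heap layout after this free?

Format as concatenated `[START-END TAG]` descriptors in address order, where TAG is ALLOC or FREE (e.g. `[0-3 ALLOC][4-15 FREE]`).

Op 1: a = malloc(12) -> a = 0; heap: [0-11 ALLOC][12-46 FREE]
Op 2: b = malloc(8) -> b = 12; heap: [0-11 ALLOC][12-19 ALLOC][20-46 FREE]
Op 3: a = realloc(a, 9) -> a = 0; heap: [0-8 ALLOC][9-11 FREE][12-19 ALLOC][20-46 FREE]
Op 4: a = realloc(a, 6) -> a = 0; heap: [0-5 ALLOC][6-11 FREE][12-19 ALLOC][20-46 FREE]
Op 5: c = malloc(11) -> c = 20; heap: [0-5 ALLOC][6-11 FREE][12-19 ALLOC][20-30 ALLOC][31-46 FREE]
free(c): c = 20 -> block [20-30 ALLOC]; mark free, coalesce with adjacent free neighbors -> [0-5 ALLOC][6-11 FREE][12-19 ALLOC][20-46 FREE]

Answer: [0-5 ALLOC][6-11 FREE][12-19 ALLOC][20-46 FREE]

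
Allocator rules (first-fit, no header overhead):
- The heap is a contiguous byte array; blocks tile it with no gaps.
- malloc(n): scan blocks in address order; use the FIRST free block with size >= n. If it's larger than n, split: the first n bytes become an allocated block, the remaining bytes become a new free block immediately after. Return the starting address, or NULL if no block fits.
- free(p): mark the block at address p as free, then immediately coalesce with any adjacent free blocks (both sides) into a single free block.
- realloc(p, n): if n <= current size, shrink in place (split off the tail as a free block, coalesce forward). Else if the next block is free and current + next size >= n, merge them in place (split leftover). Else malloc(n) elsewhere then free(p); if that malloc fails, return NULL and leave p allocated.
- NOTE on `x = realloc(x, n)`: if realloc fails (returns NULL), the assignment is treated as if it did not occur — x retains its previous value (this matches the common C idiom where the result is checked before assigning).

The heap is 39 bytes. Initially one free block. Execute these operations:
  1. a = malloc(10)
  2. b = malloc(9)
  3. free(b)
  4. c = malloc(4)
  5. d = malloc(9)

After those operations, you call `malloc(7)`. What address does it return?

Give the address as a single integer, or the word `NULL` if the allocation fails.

Op 1: a = malloc(10) -> a = 0; heap: [0-9 ALLOC][10-38 FREE]
Op 2: b = malloc(9) -> b = 10; heap: [0-9 ALLOC][10-18 ALLOC][19-38 FREE]
Op 3: free(b) -> (freed b); heap: [0-9 ALLOC][10-38 FREE]
Op 4: c = malloc(4) -> c = 10; heap: [0-9 ALLOC][10-13 ALLOC][14-38 FREE]
Op 5: d = malloc(9) -> d = 14; heap: [0-9 ALLOC][10-13 ALLOC][14-22 ALLOC][23-38 FREE]
malloc(7): first-fit scan over [0-9 ALLOC][10-13 ALLOC][14-22 ALLOC][23-38 FREE] -> 23

Answer: 23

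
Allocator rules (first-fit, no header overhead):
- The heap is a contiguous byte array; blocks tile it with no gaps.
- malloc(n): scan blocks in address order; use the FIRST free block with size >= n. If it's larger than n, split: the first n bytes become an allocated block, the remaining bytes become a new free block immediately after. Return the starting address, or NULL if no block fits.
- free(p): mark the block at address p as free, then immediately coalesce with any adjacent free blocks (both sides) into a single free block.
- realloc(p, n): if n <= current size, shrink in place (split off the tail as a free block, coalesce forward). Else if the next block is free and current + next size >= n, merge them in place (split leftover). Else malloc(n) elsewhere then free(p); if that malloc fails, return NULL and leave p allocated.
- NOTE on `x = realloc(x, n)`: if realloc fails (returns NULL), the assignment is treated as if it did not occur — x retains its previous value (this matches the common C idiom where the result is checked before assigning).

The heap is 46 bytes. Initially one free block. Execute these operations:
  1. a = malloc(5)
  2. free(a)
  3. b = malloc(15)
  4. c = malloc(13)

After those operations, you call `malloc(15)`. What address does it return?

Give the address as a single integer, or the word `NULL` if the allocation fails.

Answer: 28

Derivation:
Op 1: a = malloc(5) -> a = 0; heap: [0-4 ALLOC][5-45 FREE]
Op 2: free(a) -> (freed a); heap: [0-45 FREE]
Op 3: b = malloc(15) -> b = 0; heap: [0-14 ALLOC][15-45 FREE]
Op 4: c = malloc(13) -> c = 15; heap: [0-14 ALLOC][15-27 ALLOC][28-45 FREE]
malloc(15): first-fit scan over [0-14 ALLOC][15-27 ALLOC][28-45 FREE] -> 28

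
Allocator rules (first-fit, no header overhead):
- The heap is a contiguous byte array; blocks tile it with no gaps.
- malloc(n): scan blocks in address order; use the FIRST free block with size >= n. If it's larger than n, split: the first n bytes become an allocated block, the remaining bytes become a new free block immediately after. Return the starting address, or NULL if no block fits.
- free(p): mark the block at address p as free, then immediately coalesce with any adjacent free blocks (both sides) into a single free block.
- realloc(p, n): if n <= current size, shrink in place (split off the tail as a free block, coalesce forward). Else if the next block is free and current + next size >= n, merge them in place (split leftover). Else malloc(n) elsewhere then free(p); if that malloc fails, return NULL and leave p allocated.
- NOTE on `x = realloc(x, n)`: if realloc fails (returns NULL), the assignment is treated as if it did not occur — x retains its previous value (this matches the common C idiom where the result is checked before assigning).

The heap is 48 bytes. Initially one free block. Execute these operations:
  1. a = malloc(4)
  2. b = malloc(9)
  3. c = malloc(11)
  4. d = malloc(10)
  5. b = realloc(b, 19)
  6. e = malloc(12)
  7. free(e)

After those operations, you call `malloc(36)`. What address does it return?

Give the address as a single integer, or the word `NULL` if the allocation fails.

Op 1: a = malloc(4) -> a = 0; heap: [0-3 ALLOC][4-47 FREE]
Op 2: b = malloc(9) -> b = 4; heap: [0-3 ALLOC][4-12 ALLOC][13-47 FREE]
Op 3: c = malloc(11) -> c = 13; heap: [0-3 ALLOC][4-12 ALLOC][13-23 ALLOC][24-47 FREE]
Op 4: d = malloc(10) -> d = 24; heap: [0-3 ALLOC][4-12 ALLOC][13-23 ALLOC][24-33 ALLOC][34-47 FREE]
Op 5: b = realloc(b, 19) -> NULL (b unchanged); heap: [0-3 ALLOC][4-12 ALLOC][13-23 ALLOC][24-33 ALLOC][34-47 FREE]
Op 6: e = malloc(12) -> e = 34; heap: [0-3 ALLOC][4-12 ALLOC][13-23 ALLOC][24-33 ALLOC][34-45 ALLOC][46-47 FREE]
Op 7: free(e) -> (freed e); heap: [0-3 ALLOC][4-12 ALLOC][13-23 ALLOC][24-33 ALLOC][34-47 FREE]
malloc(36): first-fit scan over [0-3 ALLOC][4-12 ALLOC][13-23 ALLOC][24-33 ALLOC][34-47 FREE] -> NULL

Answer: NULL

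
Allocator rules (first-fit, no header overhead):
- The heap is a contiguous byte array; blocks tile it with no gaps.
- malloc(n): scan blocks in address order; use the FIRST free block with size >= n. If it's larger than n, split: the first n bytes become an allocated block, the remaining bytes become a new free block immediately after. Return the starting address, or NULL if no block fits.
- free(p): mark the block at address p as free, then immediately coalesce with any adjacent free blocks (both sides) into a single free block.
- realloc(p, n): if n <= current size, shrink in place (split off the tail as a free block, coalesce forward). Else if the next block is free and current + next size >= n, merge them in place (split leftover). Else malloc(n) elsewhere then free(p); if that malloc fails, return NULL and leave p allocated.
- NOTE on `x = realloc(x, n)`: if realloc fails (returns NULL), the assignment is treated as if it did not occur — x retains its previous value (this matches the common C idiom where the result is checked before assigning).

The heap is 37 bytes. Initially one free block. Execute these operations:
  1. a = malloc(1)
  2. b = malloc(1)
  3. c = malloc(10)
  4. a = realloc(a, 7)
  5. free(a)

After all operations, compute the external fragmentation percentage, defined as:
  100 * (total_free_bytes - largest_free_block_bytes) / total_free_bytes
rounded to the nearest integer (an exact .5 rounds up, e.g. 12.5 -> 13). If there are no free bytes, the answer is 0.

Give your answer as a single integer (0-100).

Op 1: a = malloc(1) -> a = 0; heap: [0-0 ALLOC][1-36 FREE]
Op 2: b = malloc(1) -> b = 1; heap: [0-0 ALLOC][1-1 ALLOC][2-36 FREE]
Op 3: c = malloc(10) -> c = 2; heap: [0-0 ALLOC][1-1 ALLOC][2-11 ALLOC][12-36 FREE]
Op 4: a = realloc(a, 7) -> a = 12; heap: [0-0 FREE][1-1 ALLOC][2-11 ALLOC][12-18 ALLOC][19-36 FREE]
Op 5: free(a) -> (freed a); heap: [0-0 FREE][1-1 ALLOC][2-11 ALLOC][12-36 FREE]
Free blocks: [1 25] total_free=26 largest=25 -> 100*(26-25)/26 = 100/26 ≈ 3.846 -> rounds to 4

Answer: 4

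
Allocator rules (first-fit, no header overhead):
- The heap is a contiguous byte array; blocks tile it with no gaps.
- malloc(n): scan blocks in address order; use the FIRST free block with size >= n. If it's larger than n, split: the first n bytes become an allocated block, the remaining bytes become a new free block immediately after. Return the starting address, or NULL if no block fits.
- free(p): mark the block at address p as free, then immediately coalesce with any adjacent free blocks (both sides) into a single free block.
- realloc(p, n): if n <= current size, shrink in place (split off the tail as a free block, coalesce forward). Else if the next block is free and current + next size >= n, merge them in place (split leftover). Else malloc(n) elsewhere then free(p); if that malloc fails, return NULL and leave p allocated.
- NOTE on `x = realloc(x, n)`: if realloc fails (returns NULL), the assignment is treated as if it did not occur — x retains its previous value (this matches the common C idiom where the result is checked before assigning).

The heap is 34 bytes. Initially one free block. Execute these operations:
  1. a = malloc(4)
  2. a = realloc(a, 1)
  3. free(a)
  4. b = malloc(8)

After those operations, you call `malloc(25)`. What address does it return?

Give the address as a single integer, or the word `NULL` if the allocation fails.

Op 1: a = malloc(4) -> a = 0; heap: [0-3 ALLOC][4-33 FREE]
Op 2: a = realloc(a, 1) -> a = 0; heap: [0-0 ALLOC][1-33 FREE]
Op 3: free(a) -> (freed a); heap: [0-33 FREE]
Op 4: b = malloc(8) -> b = 0; heap: [0-7 ALLOC][8-33 FREE]
malloc(25): first-fit scan over [0-7 ALLOC][8-33 FREE] -> 8

Answer: 8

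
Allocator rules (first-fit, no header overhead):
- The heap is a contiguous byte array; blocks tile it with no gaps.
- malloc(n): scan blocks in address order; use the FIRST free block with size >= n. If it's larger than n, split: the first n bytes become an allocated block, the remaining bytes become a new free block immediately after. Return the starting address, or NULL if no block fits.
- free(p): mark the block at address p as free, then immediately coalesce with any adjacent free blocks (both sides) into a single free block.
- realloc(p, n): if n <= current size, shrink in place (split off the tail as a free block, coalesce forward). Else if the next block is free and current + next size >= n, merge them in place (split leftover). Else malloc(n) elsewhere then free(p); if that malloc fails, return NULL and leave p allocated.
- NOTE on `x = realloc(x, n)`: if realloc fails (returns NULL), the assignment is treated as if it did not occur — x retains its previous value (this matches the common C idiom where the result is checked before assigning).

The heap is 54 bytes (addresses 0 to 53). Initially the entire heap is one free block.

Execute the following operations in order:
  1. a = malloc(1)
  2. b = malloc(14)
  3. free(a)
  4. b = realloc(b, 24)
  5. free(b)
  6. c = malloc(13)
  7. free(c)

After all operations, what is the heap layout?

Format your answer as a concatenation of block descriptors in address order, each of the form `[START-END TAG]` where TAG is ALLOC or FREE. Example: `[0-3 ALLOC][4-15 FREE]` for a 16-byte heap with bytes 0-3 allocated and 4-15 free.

Answer: [0-53 FREE]

Derivation:
Op 1: a = malloc(1) -> a = 0; heap: [0-0 ALLOC][1-53 FREE]
Op 2: b = malloc(14) -> b = 1; heap: [0-0 ALLOC][1-14 ALLOC][15-53 FREE]
Op 3: free(a) -> (freed a); heap: [0-0 FREE][1-14 ALLOC][15-53 FREE]
Op 4: b = realloc(b, 24) -> b = 1; heap: [0-0 FREE][1-24 ALLOC][25-53 FREE]
Op 5: free(b) -> (freed b); heap: [0-53 FREE]
Op 6: c = malloc(13) -> c = 0; heap: [0-12 ALLOC][13-53 FREE]
Op 7: free(c) -> (freed c); heap: [0-53 FREE]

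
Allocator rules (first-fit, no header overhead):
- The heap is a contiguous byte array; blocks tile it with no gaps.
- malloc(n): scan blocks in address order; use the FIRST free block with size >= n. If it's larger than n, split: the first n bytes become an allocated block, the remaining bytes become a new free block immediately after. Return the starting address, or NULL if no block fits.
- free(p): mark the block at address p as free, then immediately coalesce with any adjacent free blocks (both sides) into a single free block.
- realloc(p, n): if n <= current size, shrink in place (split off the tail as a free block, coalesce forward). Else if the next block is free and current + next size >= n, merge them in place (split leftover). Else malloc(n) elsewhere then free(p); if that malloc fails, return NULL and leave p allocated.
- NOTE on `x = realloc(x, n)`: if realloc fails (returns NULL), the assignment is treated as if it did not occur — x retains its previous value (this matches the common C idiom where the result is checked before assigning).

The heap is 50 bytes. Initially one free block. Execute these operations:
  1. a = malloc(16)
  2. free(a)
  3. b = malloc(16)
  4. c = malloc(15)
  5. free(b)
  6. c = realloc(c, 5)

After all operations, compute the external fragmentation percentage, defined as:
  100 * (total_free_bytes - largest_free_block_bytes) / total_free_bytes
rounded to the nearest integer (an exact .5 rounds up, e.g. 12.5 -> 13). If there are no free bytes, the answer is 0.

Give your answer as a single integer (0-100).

Op 1: a = malloc(16) -> a = 0; heap: [0-15 ALLOC][16-49 FREE]
Op 2: free(a) -> (freed a); heap: [0-49 FREE]
Op 3: b = malloc(16) -> b = 0; heap: [0-15 ALLOC][16-49 FREE]
Op 4: c = malloc(15) -> c = 16; heap: [0-15 ALLOC][16-30 ALLOC][31-49 FREE]
Op 5: free(b) -> (freed b); heap: [0-15 FREE][16-30 ALLOC][31-49 FREE]
Op 6: c = realloc(c, 5) -> c = 16; heap: [0-15 FREE][16-20 ALLOC][21-49 FREE]
Free blocks: [16 29] total_free=45 largest=29 -> 100*(45-29)/45 = 1600/45 ≈ 35.556 -> rounds to 36

Answer: 36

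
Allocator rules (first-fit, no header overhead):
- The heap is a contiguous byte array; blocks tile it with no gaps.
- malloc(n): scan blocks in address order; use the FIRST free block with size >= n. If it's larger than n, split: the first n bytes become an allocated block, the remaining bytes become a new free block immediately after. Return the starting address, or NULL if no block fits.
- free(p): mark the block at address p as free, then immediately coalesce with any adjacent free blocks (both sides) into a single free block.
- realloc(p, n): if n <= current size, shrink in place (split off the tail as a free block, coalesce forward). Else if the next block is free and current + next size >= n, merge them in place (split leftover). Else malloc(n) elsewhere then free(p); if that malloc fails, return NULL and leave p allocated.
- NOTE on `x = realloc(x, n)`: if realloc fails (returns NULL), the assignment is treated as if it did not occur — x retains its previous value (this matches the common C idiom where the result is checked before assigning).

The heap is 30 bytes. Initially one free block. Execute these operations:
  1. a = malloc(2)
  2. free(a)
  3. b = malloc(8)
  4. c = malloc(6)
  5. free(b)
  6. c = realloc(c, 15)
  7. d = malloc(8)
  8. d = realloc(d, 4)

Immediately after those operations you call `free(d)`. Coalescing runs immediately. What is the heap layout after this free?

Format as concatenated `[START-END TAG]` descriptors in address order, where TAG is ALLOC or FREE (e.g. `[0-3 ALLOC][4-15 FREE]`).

Answer: [0-7 FREE][8-22 ALLOC][23-29 FREE]

Derivation:
Op 1: a = malloc(2) -> a = 0; heap: [0-1 ALLOC][2-29 FREE]
Op 2: free(a) -> (freed a); heap: [0-29 FREE]
Op 3: b = malloc(8) -> b = 0; heap: [0-7 ALLOC][8-29 FREE]
Op 4: c = malloc(6) -> c = 8; heap: [0-7 ALLOC][8-13 ALLOC][14-29 FREE]
Op 5: free(b) -> (freed b); heap: [0-7 FREE][8-13 ALLOC][14-29 FREE]
Op 6: c = realloc(c, 15) -> c = 8; heap: [0-7 FREE][8-22 ALLOC][23-29 FREE]
Op 7: d = malloc(8) -> d = 0; heap: [0-7 ALLOC][8-22 ALLOC][23-29 FREE]
Op 8: d = realloc(d, 4) -> d = 0; heap: [0-3 ALLOC][4-7 FREE][8-22 ALLOC][23-29 FREE]
free(d): d = 0 -> block [0-3 ALLOC]; mark free, coalesce with adjacent free neighbors -> [0-7 FREE][8-22 ALLOC][23-29 FREE]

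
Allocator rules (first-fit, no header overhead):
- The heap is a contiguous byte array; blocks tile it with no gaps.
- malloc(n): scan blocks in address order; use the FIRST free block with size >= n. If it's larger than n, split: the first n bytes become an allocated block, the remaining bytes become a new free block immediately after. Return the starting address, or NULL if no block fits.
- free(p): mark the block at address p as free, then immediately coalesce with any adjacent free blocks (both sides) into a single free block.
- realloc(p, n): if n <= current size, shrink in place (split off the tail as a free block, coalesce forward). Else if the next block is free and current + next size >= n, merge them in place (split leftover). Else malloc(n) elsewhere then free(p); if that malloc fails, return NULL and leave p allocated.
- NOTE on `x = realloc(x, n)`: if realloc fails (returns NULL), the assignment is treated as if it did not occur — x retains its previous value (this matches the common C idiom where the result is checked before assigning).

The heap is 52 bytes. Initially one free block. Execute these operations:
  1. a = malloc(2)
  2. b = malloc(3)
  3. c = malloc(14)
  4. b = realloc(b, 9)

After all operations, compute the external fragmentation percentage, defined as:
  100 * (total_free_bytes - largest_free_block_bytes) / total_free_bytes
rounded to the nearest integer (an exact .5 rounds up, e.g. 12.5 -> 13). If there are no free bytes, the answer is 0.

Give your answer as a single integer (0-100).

Answer: 11

Derivation:
Op 1: a = malloc(2) -> a = 0; heap: [0-1 ALLOC][2-51 FREE]
Op 2: b = malloc(3) -> b = 2; heap: [0-1 ALLOC][2-4 ALLOC][5-51 FREE]
Op 3: c = malloc(14) -> c = 5; heap: [0-1 ALLOC][2-4 ALLOC][5-18 ALLOC][19-51 FREE]
Op 4: b = realloc(b, 9) -> b = 19; heap: [0-1 ALLOC][2-4 FREE][5-18 ALLOC][19-27 ALLOC][28-51 FREE]
Free blocks: [3 24] total_free=27 largest=24 -> 100*(27-24)/27 = 300/27 ≈ 11.111 -> rounds to 11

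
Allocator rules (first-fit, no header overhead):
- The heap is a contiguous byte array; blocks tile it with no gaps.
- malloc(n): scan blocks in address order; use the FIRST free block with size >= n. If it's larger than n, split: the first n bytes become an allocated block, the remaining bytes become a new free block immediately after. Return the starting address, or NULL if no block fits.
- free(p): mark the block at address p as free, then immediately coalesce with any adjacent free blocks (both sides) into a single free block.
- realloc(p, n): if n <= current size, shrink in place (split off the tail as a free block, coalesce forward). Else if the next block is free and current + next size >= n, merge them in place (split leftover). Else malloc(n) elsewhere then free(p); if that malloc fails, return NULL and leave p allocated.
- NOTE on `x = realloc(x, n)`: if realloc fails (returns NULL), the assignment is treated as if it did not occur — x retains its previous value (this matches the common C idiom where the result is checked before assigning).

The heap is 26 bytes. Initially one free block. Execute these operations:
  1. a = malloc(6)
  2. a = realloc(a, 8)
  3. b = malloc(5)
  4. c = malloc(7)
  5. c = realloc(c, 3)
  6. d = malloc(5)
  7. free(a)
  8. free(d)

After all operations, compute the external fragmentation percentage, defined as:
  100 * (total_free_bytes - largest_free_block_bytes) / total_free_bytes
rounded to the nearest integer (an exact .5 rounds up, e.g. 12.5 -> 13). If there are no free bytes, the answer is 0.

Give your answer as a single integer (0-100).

Answer: 44

Derivation:
Op 1: a = malloc(6) -> a = 0; heap: [0-5 ALLOC][6-25 FREE]
Op 2: a = realloc(a, 8) -> a = 0; heap: [0-7 ALLOC][8-25 FREE]
Op 3: b = malloc(5) -> b = 8; heap: [0-7 ALLOC][8-12 ALLOC][13-25 FREE]
Op 4: c = malloc(7) -> c = 13; heap: [0-7 ALLOC][8-12 ALLOC][13-19 ALLOC][20-25 FREE]
Op 5: c = realloc(c, 3) -> c = 13; heap: [0-7 ALLOC][8-12 ALLOC][13-15 ALLOC][16-25 FREE]
Op 6: d = malloc(5) -> d = 16; heap: [0-7 ALLOC][8-12 ALLOC][13-15 ALLOC][16-20 ALLOC][21-25 FREE]
Op 7: free(a) -> (freed a); heap: [0-7 FREE][8-12 ALLOC][13-15 ALLOC][16-20 ALLOC][21-25 FREE]
Op 8: free(d) -> (freed d); heap: [0-7 FREE][8-12 ALLOC][13-15 ALLOC][16-25 FREE]
Free blocks: [8 10] total_free=18 largest=10 -> 100*(18-10)/18 = 800/18 ≈ 44.444 -> rounds to 44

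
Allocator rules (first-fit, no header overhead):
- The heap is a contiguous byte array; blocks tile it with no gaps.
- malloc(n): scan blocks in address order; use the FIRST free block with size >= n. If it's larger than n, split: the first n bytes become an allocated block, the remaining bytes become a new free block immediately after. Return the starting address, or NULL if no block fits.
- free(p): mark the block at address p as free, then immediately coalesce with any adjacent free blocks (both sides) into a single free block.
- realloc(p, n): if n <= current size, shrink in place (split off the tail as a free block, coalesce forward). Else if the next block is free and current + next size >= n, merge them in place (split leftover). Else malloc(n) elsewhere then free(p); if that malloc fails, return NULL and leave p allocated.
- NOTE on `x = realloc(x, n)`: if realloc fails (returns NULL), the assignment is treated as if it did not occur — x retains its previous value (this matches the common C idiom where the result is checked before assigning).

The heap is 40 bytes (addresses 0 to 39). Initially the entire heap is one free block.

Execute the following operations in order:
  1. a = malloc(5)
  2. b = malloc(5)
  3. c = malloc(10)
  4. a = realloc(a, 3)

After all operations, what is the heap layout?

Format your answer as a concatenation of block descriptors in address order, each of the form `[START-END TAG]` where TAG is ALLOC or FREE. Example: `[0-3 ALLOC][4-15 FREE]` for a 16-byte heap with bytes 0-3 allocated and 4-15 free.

Answer: [0-2 ALLOC][3-4 FREE][5-9 ALLOC][10-19 ALLOC][20-39 FREE]

Derivation:
Op 1: a = malloc(5) -> a = 0; heap: [0-4 ALLOC][5-39 FREE]
Op 2: b = malloc(5) -> b = 5; heap: [0-4 ALLOC][5-9 ALLOC][10-39 FREE]
Op 3: c = malloc(10) -> c = 10; heap: [0-4 ALLOC][5-9 ALLOC][10-19 ALLOC][20-39 FREE]
Op 4: a = realloc(a, 3) -> a = 0; heap: [0-2 ALLOC][3-4 FREE][5-9 ALLOC][10-19 ALLOC][20-39 FREE]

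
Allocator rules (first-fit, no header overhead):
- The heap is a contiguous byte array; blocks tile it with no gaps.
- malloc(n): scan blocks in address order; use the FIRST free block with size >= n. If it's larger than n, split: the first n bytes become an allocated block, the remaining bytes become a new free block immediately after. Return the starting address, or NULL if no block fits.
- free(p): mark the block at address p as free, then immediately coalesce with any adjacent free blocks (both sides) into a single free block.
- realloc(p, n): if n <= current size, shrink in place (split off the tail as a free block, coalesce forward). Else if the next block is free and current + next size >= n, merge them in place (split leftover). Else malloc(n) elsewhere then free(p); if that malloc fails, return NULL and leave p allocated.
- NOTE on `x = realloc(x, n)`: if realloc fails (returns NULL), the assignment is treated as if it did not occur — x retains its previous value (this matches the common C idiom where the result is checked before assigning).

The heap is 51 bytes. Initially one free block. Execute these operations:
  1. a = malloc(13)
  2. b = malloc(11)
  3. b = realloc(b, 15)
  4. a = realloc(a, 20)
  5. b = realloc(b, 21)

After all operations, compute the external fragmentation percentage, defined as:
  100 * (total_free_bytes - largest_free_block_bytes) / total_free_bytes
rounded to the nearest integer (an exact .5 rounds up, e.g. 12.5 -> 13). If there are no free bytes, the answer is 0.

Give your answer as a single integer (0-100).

Op 1: a = malloc(13) -> a = 0; heap: [0-12 ALLOC][13-50 FREE]
Op 2: b = malloc(11) -> b = 13; heap: [0-12 ALLOC][13-23 ALLOC][24-50 FREE]
Op 3: b = realloc(b, 15) -> b = 13; heap: [0-12 ALLOC][13-27 ALLOC][28-50 FREE]
Op 4: a = realloc(a, 20) -> a = 28; heap: [0-12 FREE][13-27 ALLOC][28-47 ALLOC][48-50 FREE]
Op 5: b = realloc(b, 21) -> NULL (b unchanged); heap: [0-12 FREE][13-27 ALLOC][28-47 ALLOC][48-50 FREE]
Free blocks: [13 3] total_free=16 largest=13 -> 100*(16-13)/16 = 300/16 = 18.75 -> rounds to 19

Answer: 19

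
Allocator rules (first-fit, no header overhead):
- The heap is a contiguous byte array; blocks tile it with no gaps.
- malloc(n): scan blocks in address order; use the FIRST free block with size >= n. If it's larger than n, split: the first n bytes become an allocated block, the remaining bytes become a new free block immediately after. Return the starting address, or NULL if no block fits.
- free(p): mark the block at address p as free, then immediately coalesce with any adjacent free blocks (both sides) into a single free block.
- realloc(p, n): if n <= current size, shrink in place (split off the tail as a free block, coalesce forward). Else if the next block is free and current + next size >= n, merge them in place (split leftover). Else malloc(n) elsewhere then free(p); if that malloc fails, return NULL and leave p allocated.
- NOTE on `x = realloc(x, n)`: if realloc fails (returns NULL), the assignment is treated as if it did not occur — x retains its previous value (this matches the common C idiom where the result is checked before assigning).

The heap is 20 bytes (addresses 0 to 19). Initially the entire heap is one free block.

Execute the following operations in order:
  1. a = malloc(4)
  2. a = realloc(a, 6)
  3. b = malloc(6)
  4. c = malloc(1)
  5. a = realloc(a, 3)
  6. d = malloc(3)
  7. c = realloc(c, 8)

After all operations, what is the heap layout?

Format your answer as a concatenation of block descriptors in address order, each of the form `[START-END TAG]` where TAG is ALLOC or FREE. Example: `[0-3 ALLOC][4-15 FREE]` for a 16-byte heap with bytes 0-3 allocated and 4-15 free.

Op 1: a = malloc(4) -> a = 0; heap: [0-3 ALLOC][4-19 FREE]
Op 2: a = realloc(a, 6) -> a = 0; heap: [0-5 ALLOC][6-19 FREE]
Op 3: b = malloc(6) -> b = 6; heap: [0-5 ALLOC][6-11 ALLOC][12-19 FREE]
Op 4: c = malloc(1) -> c = 12; heap: [0-5 ALLOC][6-11 ALLOC][12-12 ALLOC][13-19 FREE]
Op 5: a = realloc(a, 3) -> a = 0; heap: [0-2 ALLOC][3-5 FREE][6-11 ALLOC][12-12 ALLOC][13-19 FREE]
Op 6: d = malloc(3) -> d = 3; heap: [0-2 ALLOC][3-5 ALLOC][6-11 ALLOC][12-12 ALLOC][13-19 FREE]
Op 7: c = realloc(c, 8) -> c = 12; heap: [0-2 ALLOC][3-5 ALLOC][6-11 ALLOC][12-19 ALLOC]

Answer: [0-2 ALLOC][3-5 ALLOC][6-11 ALLOC][12-19 ALLOC]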